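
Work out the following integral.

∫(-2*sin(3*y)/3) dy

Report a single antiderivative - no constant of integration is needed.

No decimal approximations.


Answer: 2*cos(3*y)/9.


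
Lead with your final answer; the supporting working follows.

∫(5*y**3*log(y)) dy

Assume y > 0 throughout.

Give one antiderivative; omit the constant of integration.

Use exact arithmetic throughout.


The answer is 5*y**4*log(y)/4 - 5*y**4/16.
Step 1. Integrate ∫(5*y**3*log(y)) dy by parts with u = log(y), dv = (5*y**3) dy, so v = 5*y**4/4 [assuming y > 0]: now 5*y**4*log(y)/4 + ∫(-5*y**3/4) dy.
Step 2. Evaluate the standard form: now 5*y**4*log(y)/4 - 5*y**4/16.
Answer: 5*y**4*log(y)/4 - 5*y**4/16.


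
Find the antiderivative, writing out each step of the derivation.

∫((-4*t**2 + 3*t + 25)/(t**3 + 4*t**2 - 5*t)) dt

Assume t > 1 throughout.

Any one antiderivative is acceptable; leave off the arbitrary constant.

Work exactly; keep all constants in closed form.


Step 1. Decompose ∫((-4*t**2 + 3*t + 25)/(t**3 + 4*t**2 - 5*t)) dt by partial fractions, (-4*t**2 + 3*t + 25)/(t**3 + 4*t**2 - 5*t) = -3/(t + 5) + 4/(t - 1) - 5/t: now ∫(-5/t) dt + ∫(4/(t - 1)) dt + ∫(-3/(t + 5)) dt.
Step 2. Evaluate the standard form [assuming t > -5]: now -3*log(t + 5) + ∫(-5/t) dt + ∫(4/(t - 1)) dt.
Step 3. Evaluate the standard form [assuming t > 1]: now 4*log(t - 1) - 3*log(t + 5) + ∫(-5/t) dt.
Step 4. Evaluate the standard form [assuming t > 0]: now -5*log(t) + 4*log(t - 1) - 3*log(t + 5).
Answer: -5*log(t) + 4*log(t - 1) - 3*log(t + 5).


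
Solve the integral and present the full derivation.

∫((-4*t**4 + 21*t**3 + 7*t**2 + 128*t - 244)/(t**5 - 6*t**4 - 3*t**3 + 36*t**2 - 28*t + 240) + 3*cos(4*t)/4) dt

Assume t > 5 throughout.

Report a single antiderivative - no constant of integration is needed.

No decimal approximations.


Step 1. Rewrite: now ∫((-4*t**4 + 21*t**3 + 7*t**2 + 128*t - 244)/(t**5 - 6*t**4 - 3*t**3 + 36*t**2 - 28*t + 240)) dt + ∫(3*cos(4*t)/4) dt.
Step 2. Decompose ∫((-4*t**4 + 21*t**3 + 7*t**2 + 128*t - 244)/(t**5 - 6*t**4 - 3*t**3 + 36*t**2 - 28*t + 240)) dt by partial fractions, (-4*t**4 + 21*t**3 + 7*t**2 + 128*t - 244)/(t**5 - 6*t**4 - 3*t**3 + 36*t**2 - 28*t + 240) = -4/(t**2 + 4) - 2/(t + 3) - 5/(t - 4) + 3/(t - 5): now ∫(3/(t - 5)) dt + ∫(-5/(t - 4)) dt + ∫(-2/(t + 3)) dt + ∫(-4/(t**2 + 4)) dt + ∫(3*cos(4*t)/4) dt.
Step 3. Evaluate the standard form [assuming t > -3]: now -2*log(t + 3) + ∫(3/(t - 5)) dt + ∫(-5/(t - 4)) dt + ∫(-4/(t**2 + 4)) dt + ∫(3*cos(4*t)/4) dt.
Step 4. Evaluate the standard form [assuming t > 4]: now -5*log(t - 4) - 2*log(t + 3) + ∫(3/(t - 5)) dt + ∫(-4/(t**2 + 4)) dt + ∫(3*cos(4*t)/4) dt.
Step 5. Evaluate the standard form [assuming t > 5]: now 3*log(t - 5) - 5*log(t - 4) - 2*log(t + 3) + ∫(-4/(t**2 + 4)) dt + ∫(3*cos(4*t)/4) dt.
Step 6. Evaluate the standard form: now 3*log(t - 5) - 5*log(t - 4) - 2*log(t + 3) - 2*atan(t/2) + ∫(3*cos(4*t)/4) dt.
Step 7. Evaluate the standard form: now 3*log(t - 5) - 5*log(t - 4) - 2*log(t + 3) + 3*sin(4*t)/16 - 2*atan(t/2).
Answer: 3*log(t - 5) - 5*log(t - 4) - 2*log(t + 3) + 3*sin(4*t)/16 - 2*atan(t/2).


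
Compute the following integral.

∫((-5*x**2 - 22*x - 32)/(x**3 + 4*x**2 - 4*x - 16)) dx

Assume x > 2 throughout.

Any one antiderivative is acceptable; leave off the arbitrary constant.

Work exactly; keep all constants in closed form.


Answer: -4*log(x - 2) + log(x + 2) - 2*log(x + 4).


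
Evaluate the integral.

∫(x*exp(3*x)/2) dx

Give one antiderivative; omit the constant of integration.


Answer: x*exp(3*x)/6 - exp(3*x)/18.


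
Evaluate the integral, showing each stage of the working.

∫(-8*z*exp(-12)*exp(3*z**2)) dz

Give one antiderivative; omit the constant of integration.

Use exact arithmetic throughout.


Step 1. Substitute u = z**2 - 4, turning ∫(-8*z*exp(-12)*exp(3*z**2)) dz into ∫(-4*exp(3*u)) du: now ∫(-4*exp(3*u)) du.
Step 2. Evaluate the standard form: now -4*exp(3*u)/3.
Step 3. Substitute back u = z**2 - 4: now -4*exp(3*z**2 - 12)/3.
Answer: -4*exp(3*z**2 - 12)/3.


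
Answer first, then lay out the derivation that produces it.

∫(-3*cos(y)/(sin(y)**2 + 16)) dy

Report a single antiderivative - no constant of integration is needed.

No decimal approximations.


The answer is -3*atan(sin(y)/4)/4.
Step 1. Substitute u = sin(y), turning ∫(-3*cos(y)/(sin(y)**2 + 16)) dy into ∫(-3/(u**2 + 16)) du: now ∫(-3/(u**2 + 16)) du.
Step 2. Evaluate the standard form: now -3*atan(u/4)/4.
Step 3. Substitute back u = sin(y): now -3*atan(sin(y)/4)/4.
Answer: -3*atan(sin(y)/4)/4.


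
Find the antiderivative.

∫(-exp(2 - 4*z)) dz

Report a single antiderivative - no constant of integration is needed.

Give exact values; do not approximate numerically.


Answer: exp(2 - 4*z)/4.


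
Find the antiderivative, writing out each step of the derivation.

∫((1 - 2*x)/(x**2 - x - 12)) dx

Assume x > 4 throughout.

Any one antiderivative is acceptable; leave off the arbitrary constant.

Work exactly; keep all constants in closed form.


Step 1. Decompose ∫((1 - 2*x)/(x**2 - x - 12)) dx by partial fractions, (1 - 2*x)/(x**2 - x - 12) = -1/(x + 3) - 1/(x - 4): now ∫(-1/(x - 4)) dx + ∫(-1/(x + 3)) dx.
Step 2. Evaluate the standard form [assuming x > -3]: now -log(x + 3) + ∫(-1/(x - 4)) dx.
Step 3. Evaluate the standard form [assuming x > 4]: now -log(x - 4) - log(x + 3).
Answer: -log(x - 4) - log(x + 3).


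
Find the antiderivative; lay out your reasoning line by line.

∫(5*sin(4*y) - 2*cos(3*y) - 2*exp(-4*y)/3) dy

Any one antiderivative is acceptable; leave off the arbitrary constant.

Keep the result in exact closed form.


Step 1. Rewrite: now ∫(-2*exp(-4*y)/3) dy + ∫(5*sin(4*y)) dy + ∫(-2*cos(3*y)) dy.
Step 2. Evaluate the standard form: now -2*sin(3*y)/3 + ∫(-2*exp(-4*y)/3) dy + ∫(5*sin(4*y)) dy.
Step 3. Evaluate the standard form: now -2*sin(3*y)/3 - 5*cos(4*y)/4 + ∫(-2*exp(-4*y)/3) dy.
Step 4. Evaluate the standard form: now -2*sin(3*y)/3 - 5*cos(4*y)/4 + exp(-4*y)/6.
Answer: -2*sin(3*y)/3 - 5*cos(4*y)/4 + exp(-4*y)/6.


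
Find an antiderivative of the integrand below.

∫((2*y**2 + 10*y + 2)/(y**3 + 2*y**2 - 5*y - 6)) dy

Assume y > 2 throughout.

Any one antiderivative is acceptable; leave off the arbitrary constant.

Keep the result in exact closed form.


Answer: 2*log(y - 2) + log(y + 1) - log(y + 3).


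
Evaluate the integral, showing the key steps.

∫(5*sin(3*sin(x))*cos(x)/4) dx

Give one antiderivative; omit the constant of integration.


Step 1. Substitute u = sin(x), turning ∫(5*sin(3*sin(x))*cos(x)/4) dx into ∫(5*sin(3*u)/4) du: now ∫(5*sin(3*u)/4) du.
Step 2. Evaluate the standard form: now -5*cos(3*u)/12.
Step 3. Substitute back u = sin(x): now -5*cos(3*sin(x))/12.
Answer: -5*cos(3*sin(x))/12.


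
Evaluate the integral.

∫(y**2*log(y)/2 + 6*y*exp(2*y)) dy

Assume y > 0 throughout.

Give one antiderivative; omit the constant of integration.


Answer: y**3*log(y)/6 - y**3/18 + 3*y*exp(2*y) - 3*exp(2*y)/2.


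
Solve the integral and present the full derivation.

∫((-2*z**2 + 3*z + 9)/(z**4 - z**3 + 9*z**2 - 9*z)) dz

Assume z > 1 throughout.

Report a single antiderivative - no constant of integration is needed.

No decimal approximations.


Step 1. Decompose ∫((-2*z**2 + 3*z + 9)/(z**4 - z**3 + 9*z**2 - 9*z)) dz by partial fractions, (-2*z**2 + 3*z + 9)/(z**4 - z**3 + 9*z**2 - 9*z) = -3/(z**2 + 9) + 1/(z - 1) - 1/z: now ∫(-1/z) dz + ∫(1/(z - 1)) dz + ∫(-3/(z**2 + 9)) dz.
Step 2. Evaluate the standard form [assuming z > 0]: now -log(z) + ∫(1/(z - 1)) dz + ∫(-3/(z**2 + 9)) dz.
Step 3. Evaluate the standard form [assuming z > 1]: now -log(z) + log(z - 1) + ∫(-3/(z**2 + 9)) dz.
Step 4. Evaluate the standard form: now -log(z) + log(z - 1) - atan(z/3).
Answer: -log(z) + log(z - 1) - atan(z/3).


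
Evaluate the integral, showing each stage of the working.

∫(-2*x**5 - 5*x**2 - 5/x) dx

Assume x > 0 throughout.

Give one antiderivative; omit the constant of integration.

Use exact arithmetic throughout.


Step 1. Rewrite: now ∫(-5/x) dx + ∫(-5*x**2) dx + ∫(-2*x**5) dx.
Step 2. Evaluate the standard form [assuming x > 0]: now -5*log(x) + ∫(-5*x**2) dx + ∫(-2*x**5) dx.
Step 3. Evaluate the standard form: now -5*x**3/3 - 5*log(x) + ∫(-2*x**5) dx.
Step 4. Evaluate the standard form: now -x**6/3 - 5*x**3/3 - 5*log(x).
Answer: -x**6/3 - 5*x**3/3 - 5*log(x).


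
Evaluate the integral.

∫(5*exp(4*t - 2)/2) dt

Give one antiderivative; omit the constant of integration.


Answer: 5*exp(4*t - 2)/8.


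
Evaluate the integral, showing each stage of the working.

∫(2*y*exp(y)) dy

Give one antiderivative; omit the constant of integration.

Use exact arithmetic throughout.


Step 1. Integrate ∫(2*y*exp(y)) dy by parts with u = y, dv = (2*exp(y)) dy, so v = 2*exp(y): now 2*y*exp(y) + ∫(-2*exp(y)) dy.
Step 2. Evaluate the standard form: now 2*y*exp(y) - 2*exp(y).
Answer: 2*y*exp(y) - 2*exp(y).


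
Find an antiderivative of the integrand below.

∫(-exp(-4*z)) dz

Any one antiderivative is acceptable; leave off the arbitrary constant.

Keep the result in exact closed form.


Answer: exp(-4*z)/4.


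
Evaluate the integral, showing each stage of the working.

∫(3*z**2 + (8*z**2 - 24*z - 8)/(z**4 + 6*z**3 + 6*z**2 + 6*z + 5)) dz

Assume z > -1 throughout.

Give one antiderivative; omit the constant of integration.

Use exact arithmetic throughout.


Step 1. Rewrite: now ∫(3*z**2) dz + ∫((8*z**2 - 24*z - 8)/(z**4 + 6*z**3 + 6*z**2 + 6*z + 5)) dz.
Step 2. Evaluate the standard form: now z**3 + ∫((8*z**2 - 24*z - 8)/(z**4 + 6*z**3 + 6*z**2 + 6*z + 5)) dz.
Step 3. Decompose ∫((8*z**2 - 24*z - 8)/(z**4 + 6*z**3 + 6*z**2 + 6*z + 5)) dz by partial fractions, (8*z**2 - 24*z - 8)/(z**4 + 6*z**3 + 6*z**2 + 6*z + 5) = -4/(z**2 + 1) - 3/(z + 5) + 3/(z + 1): now z**3 + ∫(3/(z + 1)) dz + ∫(-3/(z + 5)) dz + ∫(-4/(z**2 + 1)) dz.
Step 4. Evaluate the standard form [assuming z > -5]: now z**3 - 3*log(z + 5) + ∫(3/(z + 1)) dz + ∫(-4/(z**2 + 1)) dz.
Step 5. Evaluate the standard form [assuming z > -1]: now z**3 + 3*log(z + 1) - 3*log(z + 5) + ∫(-4/(z**2 + 1)) dz.
Step 6. Evaluate the standard form: now z**3 + 3*log(z + 1) - 3*log(z + 5) - 4*atan(z).
Answer: z**3 + 3*log(z + 1) - 3*log(z + 5) - 4*atan(z).


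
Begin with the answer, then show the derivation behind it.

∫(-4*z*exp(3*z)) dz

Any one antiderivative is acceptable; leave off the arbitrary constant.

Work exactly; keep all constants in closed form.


The answer is -4*z*exp(3*z)/3 + 4*exp(3*z)/9.
Step 1. Integrate ∫(-4*z*exp(3*z)) dz by parts with u = z, dv = (-4*exp(3*z)) dz, so v = -4*exp(3*z)/3: now -4*z*exp(3*z)/3 + ∫(4*exp(3*z)/3) dz.
Step 2. Evaluate the standard form: now -4*z*exp(3*z)/3 + 4*exp(3*z)/9.
Answer: -4*z*exp(3*z)/3 + 4*exp(3*z)/9.


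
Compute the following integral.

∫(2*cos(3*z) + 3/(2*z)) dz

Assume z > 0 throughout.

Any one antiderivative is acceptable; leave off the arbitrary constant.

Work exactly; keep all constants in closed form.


Answer: 3*log(z)/2 + 2*sin(3*z)/3.


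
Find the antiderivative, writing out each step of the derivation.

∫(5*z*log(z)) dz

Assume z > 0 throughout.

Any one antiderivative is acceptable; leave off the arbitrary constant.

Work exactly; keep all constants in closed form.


Step 1. Integrate ∫(5*z*log(z)) dz by parts with u = log(z), dv = (5*z) dz, so v = 5*z**2/2 [assuming z > 0]: now 5*z**2*log(z)/2 + ∫(-5*z/2) dz.
Step 2. Evaluate the standard form: now 5*z**2*log(z)/2 - 5*z**2/4.
Answer: 5*z**2*log(z)/2 - 5*z**2/4.


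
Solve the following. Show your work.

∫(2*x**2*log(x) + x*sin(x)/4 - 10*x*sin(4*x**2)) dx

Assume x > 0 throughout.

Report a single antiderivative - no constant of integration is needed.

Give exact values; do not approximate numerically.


Step 1. Rewrite: now ∫(x*sin(x)/4) dx + ∫(-10*x*sin(4*x**2)) dx + ∫(2*x**2*log(x)) dx.
Step 2. Integrate ∫(2*x**2*log(x)) dx by parts with u = log(x), dv = (2*x**2) dx, so v = 2*x**3/3 [assuming x > 0]: now 2*x**3*log(x)/3 + ∫(-2*x**2/3) dx + ∫(x*sin(x)/4) dx + ∫(-10*x*sin(4*x**2)) dx.
Step 3. Evaluate the standard form: now 2*x**3*log(x)/3 - 2*x**3/9 + ∫(x*sin(x)/4) dx + ∫(-10*x*sin(4*x**2)) dx.
Step 4. Integrate ∫(x*sin(x)/4) dx by parts with u = x, dv = (sin(x)/4) dx, so v = -cos(x)/4: now 2*x**3*log(x)/3 - 2*x**3/9 - x*cos(x)/4 + ∫(-10*x*sin(4*x**2)) dx + ∫(cos(x)/4) dx.
Step 5. Evaluate the standard form: now 2*x**3*log(x)/3 - 2*x**3/9 - x*cos(x)/4 + sin(x)/4 + ∫(-10*x*sin(4*x**2)) dx.
Step 6. Substitute u = x**2, turning ∫(-10*x*sin(4*x**2)) dx into ∫(-5*sin(4*u)) du: now 2*x**3*log(x)/3 - 2*x**3/9 - x*cos(x)/4 + sin(x)/4 + ∫(-5*sin(4*u)) du.
Step 7. Evaluate the standard form: now 2*x**3*log(x)/3 - 2*x**3/9 - x*cos(x)/4 + sin(x)/4 + 5*cos(4*u)/4.
Step 8. Substitute back u = x**2: now 2*x**3*log(x)/3 - 2*x**3/9 - x*cos(x)/4 + sin(x)/4 + 5*cos(4*x**2)/4.
Answer: 2*x**3*log(x)/3 - 2*x**3/9 - x*cos(x)/4 + sin(x)/4 + 5*cos(4*x**2)/4.


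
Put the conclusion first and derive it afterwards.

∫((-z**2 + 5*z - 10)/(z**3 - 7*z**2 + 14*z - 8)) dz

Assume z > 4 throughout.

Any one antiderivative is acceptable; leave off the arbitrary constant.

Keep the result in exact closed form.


The answer is -log(z - 4) + 2*log(z - 2) - 2*log(z - 1).
Step 1. Decompose ∫((-z**2 + 5*z - 10)/(z**3 - 7*z**2 + 14*z - 8)) dz by partial fractions, (-z**2 + 5*z - 10)/(z**3 - 7*z**2 + 14*z - 8) = -2/(z - 1) + 2/(z - 2) - 1/(z - 4): now ∫(-1/(z - 4)) dz + ∫(2/(z - 2)) dz + ∫(-2/(z - 1)) dz.
Step 2. Evaluate the standard form [assuming z > 1]: now -2*log(z - 1) + ∫(-1/(z - 4)) dz + ∫(2/(z - 2)) dz.
Step 3. Evaluate the standard form [assuming z > 4]: now -log(z - 4) - 2*log(z - 1) + ∫(2/(z - 2)) dz.
Step 4. Evaluate the standard form [assuming z > 2]: now -log(z - 4) + 2*log(z - 2) - 2*log(z - 1).
Answer: -log(z - 4) + 2*log(z - 2) - 2*log(z - 1).


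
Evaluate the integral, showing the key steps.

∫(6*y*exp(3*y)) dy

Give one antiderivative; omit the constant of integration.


Step 1. Integrate ∫(6*y*exp(3*y)) dy by parts with u = y, dv = (6*exp(3*y)) dy, so v = 2*exp(3*y): now 2*y*exp(3*y) + ∫(-2*exp(3*y)) dy.
Step 2. Evaluate the standard form: now 2*y*exp(3*y) - 2*exp(3*y)/3.
Answer: 2*y*exp(3*y) - 2*exp(3*y)/3.


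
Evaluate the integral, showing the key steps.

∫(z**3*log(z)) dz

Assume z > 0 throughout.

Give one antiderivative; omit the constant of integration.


Step 1. Integrate ∫(z**3*log(z)) dz by parts with u = log(z), dv = (z**3) dz, so v = z**4/4 [assuming z > 0]: now z**4*log(z)/4 + ∫(-z**3/4) dz.
Step 2. Evaluate the standard form: now z**4*log(z)/4 - z**4/16.
Answer: z**4*log(z)/4 - z**4/16.


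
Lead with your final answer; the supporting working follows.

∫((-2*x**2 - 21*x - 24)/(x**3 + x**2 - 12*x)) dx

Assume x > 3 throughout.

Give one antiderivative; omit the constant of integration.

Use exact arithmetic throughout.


The answer is 2*log(x) - 5*log(x - 3) + log(x + 4).
Step 1. Decompose ∫((-2*x**2 - 21*x - 24)/(x**3 + x**2 - 12*x)) dx by partial fractions, (-2*x**2 - 21*x - 24)/(x**3 + x**2 - 12*x) = 1/(x + 4) - 5/(x - 3) + 2/x: now ∫(2/x) dx + ∫(-5/(x - 3)) dx + ∫(1/(x + 4)) dx.
Step 2. Evaluate the standard form [assuming x > -4]: now log(x + 4) + ∫(2/x) dx + ∫(-5/(x - 3)) dx.
Step 3. Evaluate the standard form [assuming x > 3]: now -5*log(x - 3) + log(x + 4) + ∫(2/x) dx.
Step 4. Evaluate the standard form [assuming x > 0]: now 2*log(x) - 5*log(x - 3) + log(x + 4).
Answer: 2*log(x) - 5*log(x - 3) + log(x + 4).


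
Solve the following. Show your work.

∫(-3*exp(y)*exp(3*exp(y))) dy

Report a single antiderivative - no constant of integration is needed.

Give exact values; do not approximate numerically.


Step 1. Substitute u = exp(y), turning ∫(-3*exp(y)*exp(3*exp(y))) dy into ∫(-3*exp(3*u)) du: now ∫(-3*exp(3*u)) du.
Step 2. Evaluate the standard form: now -exp(3*u).
Step 3. Substitute back u = exp(y): now -exp(3*exp(y)).
Answer: -exp(3*exp(y)).


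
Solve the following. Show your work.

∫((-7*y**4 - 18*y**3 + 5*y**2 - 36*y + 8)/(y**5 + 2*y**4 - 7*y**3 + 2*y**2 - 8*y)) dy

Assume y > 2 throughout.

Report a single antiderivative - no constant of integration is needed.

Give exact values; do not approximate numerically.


Step 1. Decompose ∫((-7*y**4 - 18*y**3 + 5*y**2 - 36*y + 8)/(y**5 + 2*y**4 - 7*y**3 + 2*y**2 - 8*y)) dy by partial fractions, (-7*y**4 - 18*y**3 + 5*y**2 - 36*y + 8)/(y**5 + 2*y**4 - 7*y**3 + 2*y**2 - 8*y) = 2/(y**2 + 1) - 1/(y + 4) - 5/(y - 2) - 1/y: now ∫(-1/y) dy + ∫(-5/(y - 2)) dy + ∫(-1/(y + 4)) dy + ∫(2/(y**2 + 1)) dy.
Step 2. Evaluate the standard form [assuming y > -4]: now -log(y + 4) + ∫(-1/y) dy + ∫(-5/(y - 2)) dy + ∫(2/(y**2 + 1)) dy.
Step 3. Evaluate the standard form [assuming y > 2]: now -5*log(y - 2) - log(y + 4) + ∫(-1/y) dy + ∫(2/(y**2 + 1)) dy.
Step 4. Evaluate the standard form [assuming y > 0]: now -log(y) - 5*log(y - 2) - log(y + 4) + ∫(2/(y**2 + 1)) dy.
Step 5. Evaluate the standard form: now -log(y) - 5*log(y - 2) - log(y + 4) + 2*atan(y).
Answer: -log(y) - 5*log(y - 2) - log(y + 4) + 2*atan(y).


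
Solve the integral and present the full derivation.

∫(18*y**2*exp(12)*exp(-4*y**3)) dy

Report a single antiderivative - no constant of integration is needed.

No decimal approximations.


Step 1. Substitute u = y**3 - 3, turning ∫(18*y**2*exp(12)*exp(-4*y**3)) dy into ∫(6*exp(-4*u)) du: now ∫(6*exp(-4*u)) du.
Step 2. Evaluate the standard form: now -3*exp(-4*u)/2.
Step 3. Substitute back u = y**3 - 3: now -3*exp(12 - 4*y**3)/2.
Answer: -3*exp(12 - 4*y**3)/2.


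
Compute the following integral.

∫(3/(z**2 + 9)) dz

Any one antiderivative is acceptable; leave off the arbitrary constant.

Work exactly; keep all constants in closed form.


Answer: atan(z/3).


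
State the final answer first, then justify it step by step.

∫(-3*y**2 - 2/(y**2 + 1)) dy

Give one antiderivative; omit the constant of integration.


The answer is -y**3 - 2*atan(y).
Step 1. Rewrite: now ∫(-3*y**2) dy + ∫(-2/(y**2 + 1)) dy.
Step 2. Evaluate the standard form: now -y**3 + ∫(-2/(y**2 + 1)) dy.
Step 3. Evaluate the standard form: now -y**3 - 2*atan(y).
Answer: -y**3 - 2*atan(y).


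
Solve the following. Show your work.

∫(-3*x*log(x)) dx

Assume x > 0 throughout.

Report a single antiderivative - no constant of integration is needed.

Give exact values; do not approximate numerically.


Step 1. Integrate ∫(-3*x*log(x)) dx by parts with u = log(x), dv = (-3*x) dx, so v = -3*x**2/2 [assuming x > 0]: now -3*x**2*log(x)/2 + ∫(3*x/2) dx.
Step 2. Evaluate the standard form: now -3*x**2*log(x)/2 + 3*x**2/4.
Answer: -3*x**2*log(x)/2 + 3*x**2/4.


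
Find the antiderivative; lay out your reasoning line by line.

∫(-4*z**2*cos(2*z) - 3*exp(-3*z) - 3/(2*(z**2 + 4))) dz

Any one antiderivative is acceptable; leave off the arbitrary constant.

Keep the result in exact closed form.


Step 1. Rewrite: now ∫(-4*z**2*cos(2*z)) dz + ∫(-3/(2*(z**2 + 4))) dz + ∫(-3*exp(-3*z)) dz.
Step 2. Evaluate the standard form: now ∫(-4*z**2*cos(2*z)) dz + ∫(-3/(2*(z**2 + 4))) dz + exp(-3*z).
Step 3. Evaluate the standard form: now -3*atan(z/2)/4 + ∫(-4*z**2*cos(2*z)) dz + exp(-3*z).
Step 4. Integrate ∫(-4*z**2*cos(2*z)) dz by parts with u = z**2, dv = (-4*cos(2*z)) dz, so v = -2*sin(2*z): now -2*z**2*sin(2*z) - 3*atan(z/2)/4 + ∫(4*z*sin(2*z)) dz + exp(-3*z).
Step 5. Integrate ∫(4*z*sin(2*z)) dz by parts with u = z, dv = (4*sin(2*z)) dz, so v = -2*cos(2*z): now -2*z**2*sin(2*z) - 2*z*cos(2*z) - 3*atan(z/2)/4 + ∫(2*cos(2*z)) dz + exp(-3*z).
Step 6. Evaluate the standard form: now -2*z**2*sin(2*z) - 2*z*cos(2*z) + sin(2*z) - 3*atan(z/2)/4 + exp(-3*z).
Answer: -2*z**2*sin(2*z) - 2*z*cos(2*z) + sin(2*z) - 3*atan(z/2)/4 + exp(-3*z).


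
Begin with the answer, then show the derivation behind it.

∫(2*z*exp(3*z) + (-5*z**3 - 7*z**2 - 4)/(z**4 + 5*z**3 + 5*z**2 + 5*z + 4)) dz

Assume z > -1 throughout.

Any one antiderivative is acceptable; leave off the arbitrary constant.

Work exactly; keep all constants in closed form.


The answer is 2*z*exp(3*z)/3 - 2*exp(3*z)/9 - log(z + 1) - 4*log(z + 4) + atan(z).
Step 1. Rewrite: now ∫(2*z*exp(3*z)) dz + ∫((-5*z**3 - 7*z**2 - 4)/(z**4 + 5*z**3 + 5*z**2 + 5*z + 4)) dz.
Step 2. Decompose ∫((-5*z**3 - 7*z**2 - 4)/(z**4 + 5*z**3 + 5*z**2 + 5*z + 4)) dz by partial fractions, (-5*z**3 - 7*z**2 - 4)/(z**4 + 5*z**3 + 5*z**2 + 5*z + 4) = 1/(z**2 + 1) - 4/(z + 4) - 1/(z + 1): now ∫(2*z*exp(3*z)) dz + ∫(-1/(z + 1)) dz + ∫(-4/(z + 4)) dz + ∫(1/(z**2 + 1)) dz.
Step 3. Evaluate the standard form [assuming z > -1]: now -log(z + 1) + ∫(2*z*exp(3*z)) dz + ∫(-4/(z + 4)) dz + ∫(1/(z**2 + 1)) dz.
Step 4. Evaluate the standard form [assuming z > -4]: now -log(z + 1) - 4*log(z + 4) + ∫(2*z*exp(3*z)) dz + ∫(1/(z**2 + 1)) dz.
Step 5. Evaluate the standard form: now -log(z + 1) - 4*log(z + 4) + atan(z) + ∫(2*z*exp(3*z)) dz.
Step 6. Integrate ∫(2*z*exp(3*z)) dz by parts with u = z, dv = (2*exp(3*z)) dz, so v = 2*exp(3*z)/3: now 2*z*exp(3*z)/3 - log(z + 1) - 4*log(z + 4) + atan(z) + ∫(-2*exp(3*z)/3) dz.
Step 7. Evaluate the standard form: now 2*z*exp(3*z)/3 - 2*exp(3*z)/9 - log(z + 1) - 4*log(z + 4) + atan(z).
Answer: 2*z*exp(3*z)/3 - 2*exp(3*z)/9 - log(z + 1) - 4*log(z + 4) + atan(z).


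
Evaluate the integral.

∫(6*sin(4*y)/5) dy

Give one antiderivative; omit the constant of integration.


Answer: -3*cos(4*y)/10.


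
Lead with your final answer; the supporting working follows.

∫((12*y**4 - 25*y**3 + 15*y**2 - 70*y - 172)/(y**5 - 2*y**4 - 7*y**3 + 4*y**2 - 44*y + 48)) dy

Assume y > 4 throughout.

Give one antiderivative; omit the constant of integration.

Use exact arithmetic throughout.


The answer is 3*log(y - 4) + 4*log(y - 1) + 5*log(y + 3) - atan(y/2).
Step 1. Decompose ∫((12*y**4 - 25*y**3 + 15*y**2 - 70*y - 172)/(y**5 - 2*y**4 - 7*y**3 + 4*y**2 - 44*y + 48)) dy by partial fractions, (12*y**4 - 25*y**3 + 15*y**2 - 70*y - 172)/(y**5 - 2*y**4 - 7*y**3 + 4*y**2 - 44*y + 48) = -2/(y**2 + 4) + 5/(y + 3) + 4/(y - 1) + 3/(y - 4): now ∫(3/(y - 4)) dy + ∫(4/(y - 1)) dy + ∫(5/(y + 3)) dy + ∫(-2/(y**2 + 4)) dy.
Step 2. Evaluate the standard form [assuming y > -3]: now 5*log(y + 3) + ∫(3/(y - 4)) dy + ∫(4/(y - 1)) dy + ∫(-2/(y**2 + 4)) dy.
Step 3. Evaluate the standard form [assuming y > 4]: now 3*log(y - 4) + 5*log(y + 3) + ∫(4/(y - 1)) dy + ∫(-2/(y**2 + 4)) dy.
Step 4. Evaluate the standard form [assuming y > 1]: now 3*log(y - 4) + 4*log(y - 1) + 5*log(y + 3) + ∫(-2/(y**2 + 4)) dy.
Step 5. Evaluate the standard form: now 3*log(y - 4) + 4*log(y - 1) + 5*log(y + 3) - atan(y/2).
Answer: 3*log(y - 4) + 4*log(y - 1) + 5*log(y + 3) - atan(y/2).


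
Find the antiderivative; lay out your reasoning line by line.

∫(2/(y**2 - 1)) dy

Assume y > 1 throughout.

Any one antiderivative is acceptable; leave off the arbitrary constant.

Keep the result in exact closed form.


Step 1. Decompose ∫(2/(y**2 - 1)) dy by partial fractions, 2/(y**2 - 1) = -1/(y + 1) + 1/(y - 1): now ∫(1/(y - 1)) dy + ∫(-1/(y + 1)) dy.
Step 2. Evaluate the standard form [assuming y > 1]: now log(y - 1) + ∫(-1/(y + 1)) dy.
Step 3. Evaluate the standard form [assuming y > -1]: now log(y - 1) - log(y + 1).
Answer: log(y - 1) - log(y + 1).


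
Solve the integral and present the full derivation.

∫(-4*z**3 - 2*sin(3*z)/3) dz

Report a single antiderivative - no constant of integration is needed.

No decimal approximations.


Step 1. Rewrite: now ∫(-4*z**3) dz + ∫(-2*sin(3*z)/3) dz.
Step 2. Evaluate the standard form: now -z**4 + ∫(-2*sin(3*z)/3) dz.
Step 3. Evaluate the standard form: now -z**4 + 2*cos(3*z)/9.
Answer: -z**4 + 2*cos(3*z)/9.


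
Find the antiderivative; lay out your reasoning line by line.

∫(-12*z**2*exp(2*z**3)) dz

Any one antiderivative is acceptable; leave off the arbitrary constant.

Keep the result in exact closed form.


Step 1. Substitute u = z**3, turning ∫(-12*z**2*exp(2*z**3)) dz into ∫(-4*exp(2*u)) du: now ∫(-4*exp(2*u)) du.
Step 2. Evaluate the standard form: now -2*exp(2*u).
Step 3. Substitute back u = z**3: now -2*exp(2*z**3).
Answer: -2*exp(2*z**3).


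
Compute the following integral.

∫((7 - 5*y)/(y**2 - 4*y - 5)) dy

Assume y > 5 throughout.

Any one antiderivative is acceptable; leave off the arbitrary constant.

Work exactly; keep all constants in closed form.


Answer: -3*log(y - 5) - 2*log(y + 1).


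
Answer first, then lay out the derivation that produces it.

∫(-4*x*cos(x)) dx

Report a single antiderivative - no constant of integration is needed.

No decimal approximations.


The answer is -4*x*sin(x) - 4*cos(x).
Step 1. Integrate ∫(-4*x*cos(x)) dx by parts with u = x, dv = (-4*cos(x)) dx, so v = -4*sin(x): now -4*x*sin(x) + ∫(4*sin(x)) dx.
Step 2. Evaluate the standard form: now -4*x*sin(x) - 4*cos(x).
Answer: -4*x*sin(x) - 4*cos(x).


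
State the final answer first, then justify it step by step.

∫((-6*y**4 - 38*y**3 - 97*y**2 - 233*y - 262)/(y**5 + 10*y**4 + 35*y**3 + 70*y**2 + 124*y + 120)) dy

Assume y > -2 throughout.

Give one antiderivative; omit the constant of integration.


The answer is log(y + 2) - 4*log(y + 3) - 3*log(y + 5) - 3*atan(y/2)/2.
Step 1. Decompose ∫((-6*y**4 - 38*y**3 - 97*y**2 - 233*y - 262)/(y**5 + 10*y**4 + 35*y**3 + 70*y**2 + 124*y + 120)) dy by partial fractions, (-6*y**4 - 38*y**3 - 97*y**2 - 233*y - 262)/(y**5 + 10*y**4 + 35*y**3 + 70*y**2 + 124*y + 120) = -3/(y**2 + 4) - 3/(y + 5) - 4/(y + 3) + 1/(y + 2): now ∫(1/(y + 2)) dy + ∫(-4/(y + 3)) dy + ∫(-3/(y + 5)) dy + ∫(-3/(y**2 + 4)) dy.
Step 2. Evaluate the standard form [assuming y > -5]: now -3*log(y + 5) + ∫(1/(y + 2)) dy + ∫(-4/(y + 3)) dy + ∫(-3/(y**2 + 4)) dy.
Step 3. Evaluate the standard form [assuming y > -2]: now log(y + 2) - 3*log(y + 5) + ∫(-4/(y + 3)) dy + ∫(-3/(y**2 + 4)) dy.
Step 4. Evaluate the standard form [assuming y > -3]: now log(y + 2) - 4*log(y + 3) - 3*log(y + 5) + ∫(-3/(y**2 + 4)) dy.
Step 5. Evaluate the standard form: now log(y + 2) - 4*log(y + 3) - 3*log(y + 5) - 3*atan(y/2)/2.
Answer: log(y + 2) - 4*log(y + 3) - 3*log(y + 5) - 3*atan(y/2)/2.


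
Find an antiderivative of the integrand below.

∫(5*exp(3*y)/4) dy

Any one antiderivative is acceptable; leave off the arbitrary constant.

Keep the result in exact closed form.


Answer: 5*exp(3*y)/12.


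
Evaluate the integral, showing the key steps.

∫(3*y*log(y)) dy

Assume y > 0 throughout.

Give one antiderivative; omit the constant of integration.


Step 1. Integrate ∫(3*y*log(y)) dy by parts with u = log(y), dv = (3*y) dy, so v = 3*y**2/2 [assuming y > 0]: now 3*y**2*log(y)/2 + ∫(-3*y/2) dy.
Step 2. Evaluate the standard form: now 3*y**2*log(y)/2 - 3*y**2/4.
Answer: 3*y**2*log(y)/2 - 3*y**2/4.


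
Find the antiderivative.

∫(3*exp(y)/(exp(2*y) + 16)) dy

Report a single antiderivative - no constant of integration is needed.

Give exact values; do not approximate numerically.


Answer: 3*atan(exp(y)/4)/4.


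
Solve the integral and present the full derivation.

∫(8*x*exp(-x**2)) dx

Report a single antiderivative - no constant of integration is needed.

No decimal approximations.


Step 1. Substitute u = x**2, turning ∫(8*x*exp(-x**2)) dx into ∫(4*exp(-u)) du: now ∫(4*exp(-u)) du.
Step 2. Evaluate the standard form: now -4*exp(-u).
Step 3. Substitute back u = x**2: now -4*exp(-x**2).
Answer: -4*exp(-x**2).


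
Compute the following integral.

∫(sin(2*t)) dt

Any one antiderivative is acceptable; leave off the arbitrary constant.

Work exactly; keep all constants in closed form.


Answer: -cos(2*t)/2.


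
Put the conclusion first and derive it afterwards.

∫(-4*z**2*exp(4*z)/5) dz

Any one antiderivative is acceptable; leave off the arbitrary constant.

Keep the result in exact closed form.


The answer is -z**2*exp(4*z)/5 + z*exp(4*z)/10 - exp(4*z)/40.
Step 1. Integrate ∫(-4*z**2*exp(4*z)/5) dz by parts with u = z**2, dv = (-4*exp(4*z)/5) dz, so v = -exp(4*z)/5: now -z**2*exp(4*z)/5 + ∫(2*z*exp(4*z)/5) dz.
Step 2. Integrate ∫(2*z*exp(4*z)/5) dz by parts with u = z, dv = (2*exp(4*z)/5) dz, so v = exp(4*z)/10: now -z**2*exp(4*z)/5 + z*exp(4*z)/10 + ∫(-exp(4*z)/10) dz.
Step 3. Evaluate the standard form: now -z**2*exp(4*z)/5 + z*exp(4*z)/10 - exp(4*z)/40.
Answer: -z**2*exp(4*z)/5 + z*exp(4*z)/10 - exp(4*z)/40.


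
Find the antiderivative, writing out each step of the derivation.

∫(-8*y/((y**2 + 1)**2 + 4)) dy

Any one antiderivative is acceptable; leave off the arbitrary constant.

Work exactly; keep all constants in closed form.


Step 1. Substitute u = y**2 + 1, turning ∫(-8*y/((y**2 + 1)**2 + 4)) dy into ∫(-4/(u**2 + 4)) du: now ∫(-4/(u**2 + 4)) du.
Step 2. Evaluate the standard form: now -2*atan(u/2).
Step 3. Substitute back u = y**2 + 1: now -2*atan(y**2/2 + 1/2).
Answer: -2*atan(y**2/2 + 1/2).


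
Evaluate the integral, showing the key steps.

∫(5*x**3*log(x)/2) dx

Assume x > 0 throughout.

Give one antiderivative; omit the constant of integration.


Step 1. Integrate ∫(5*x**3*log(x)/2) dx by parts with u = log(x), dv = (5*x**3/2) dx, so v = 5*x**4/8 [assuming x > 0]: now 5*x**4*log(x)/8 + ∫(-5*x**3/8) dx.
Step 2. Evaluate the standard form: now 5*x**4*log(x)/8 - 5*x**4/32.
Answer: 5*x**4*log(x)/8 - 5*x**4/32.


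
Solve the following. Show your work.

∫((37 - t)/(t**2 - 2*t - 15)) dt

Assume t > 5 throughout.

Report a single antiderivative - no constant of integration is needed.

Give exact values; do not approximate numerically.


Step 1. Decompose ∫((37 - t)/(t**2 - 2*t - 15)) dt by partial fractions, (37 - t)/(t**2 - 2*t - 15) = -5/(t + 3) + 4/(t - 5): now ∫(4/(t - 5)) dt + ∫(-5/(t + 3)) dt.
Step 2. Evaluate the standard form [assuming t > 5]: now 4*log(t - 5) + ∫(-5/(t + 3)) dt.
Step 3. Evaluate the standard form [assuming t > -3]: now 4*log(t - 5) - 5*log(t + 3).
Answer: 4*log(t - 5) - 5*log(t + 3).


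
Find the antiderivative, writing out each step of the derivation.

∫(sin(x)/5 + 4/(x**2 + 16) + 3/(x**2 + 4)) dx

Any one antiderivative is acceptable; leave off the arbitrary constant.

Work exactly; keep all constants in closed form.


Step 1. Rewrite: now ∫(3/(x**2 + 4)) dx + ∫(4/(x**2 + 16)) dx + ∫(sin(x)/5) dx.
Step 2. Evaluate the standard form: now 3*atan(x/2)/2 + ∫(4/(x**2 + 16)) dx + ∫(sin(x)/5) dx.
Step 3. Evaluate the standard form: now atan(x/4) + 3*atan(x/2)/2 + ∫(sin(x)/5) dx.
Step 4. Evaluate the standard form: now -cos(x)/5 + atan(x/4) + 3*atan(x/2)/2.
Answer: -cos(x)/5 + atan(x/4) + 3*atan(x/2)/2.


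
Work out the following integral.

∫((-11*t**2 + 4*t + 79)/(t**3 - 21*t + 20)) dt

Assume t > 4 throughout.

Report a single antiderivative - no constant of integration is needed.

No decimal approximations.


Answer: -3*log(t - 4) - 4*log(t - 1) - 4*log(t + 5).


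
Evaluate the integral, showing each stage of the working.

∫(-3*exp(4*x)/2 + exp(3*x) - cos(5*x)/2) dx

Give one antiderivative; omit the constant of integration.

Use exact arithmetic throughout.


Step 1. Rewrite: now ∫(exp(3*x)) dx + ∫(-3*exp(4*x)/2) dx + ∫(-cos(5*x)/2) dx.
Step 2. Evaluate the standard form: now -3*exp(4*x)/8 + ∫(exp(3*x)) dx + ∫(-cos(5*x)/2) dx.
Step 3. Evaluate the standard form: now -3*exp(4*x)/8 - sin(5*x)/10 + ∫(exp(3*x)) dx.
Step 4. Evaluate the standard form: now -3*exp(4*x)/8 + exp(3*x)/3 - sin(5*x)/10.
Answer: -3*exp(4*x)/8 + exp(3*x)/3 - sin(5*x)/10.


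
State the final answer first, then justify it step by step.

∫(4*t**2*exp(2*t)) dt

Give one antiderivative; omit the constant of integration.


The answer is 2*t**2*exp(2*t) - 2*t*exp(2*t) + exp(2*t).
Step 1. Integrate ∫(4*t**2*exp(2*t)) dt by parts with u = t**2, dv = (4*exp(2*t)) dt, so v = 2*exp(2*t): now 2*t**2*exp(2*t) + ∫(-4*t*exp(2*t)) dt.
Step 2. Integrate ∫(-4*t*exp(2*t)) dt by parts with u = t, dv = (-4*exp(2*t)) dt, so v = -2*exp(2*t): now 2*t**2*exp(2*t) - 2*t*exp(2*t) + ∫(2*exp(2*t)) dt.
Step 3. Evaluate the standard form: now 2*t**2*exp(2*t) - 2*t*exp(2*t) + exp(2*t).
Answer: 2*t**2*exp(2*t) - 2*t*exp(2*t) + exp(2*t).


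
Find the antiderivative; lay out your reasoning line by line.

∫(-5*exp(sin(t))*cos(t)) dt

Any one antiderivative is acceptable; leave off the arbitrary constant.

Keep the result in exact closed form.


Step 1. Substitute u = sin(t), turning ∫(-5*exp(sin(t))*cos(t)) dt into ∫(-5*exp(u)) du: now ∫(-5*exp(u)) du.
Step 2. Evaluate the standard form: now -5*exp(u).
Step 3. Substitute back u = sin(t): now -5*exp(sin(t)).
Answer: -5*exp(sin(t)).


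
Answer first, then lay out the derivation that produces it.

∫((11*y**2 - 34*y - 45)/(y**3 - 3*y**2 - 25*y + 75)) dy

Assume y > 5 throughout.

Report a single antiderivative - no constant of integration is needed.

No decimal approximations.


The answer is 3*log(y - 5) + 3*log(y - 3) + 5*log(y + 5).
Step 1. Decompose ∫((11*y**2 - 34*y - 45)/(y**3 - 3*y**2 - 25*y + 75)) dy by partial fractions, (11*y**2 - 34*y - 45)/(y**3 - 3*y**2 - 25*y + 75) = 5/(y + 5) + 3/(y - 3) + 3/(y - 5): now ∫(3/(y - 5)) dy + ∫(3/(y - 3)) dy + ∫(5/(y + 5)) dy.
Step 2. Evaluate the standard form [assuming y > -5]: now 5*log(y + 5) + ∫(3/(y - 5)) dy + ∫(3/(y - 3)) dy.
Step 3. Evaluate the standard form [assuming y > 3]: now 3*log(y - 3) + 5*log(y + 5) + ∫(3/(y - 5)) dy.
Step 4. Evaluate the standard form [assuming y > 5]: now 3*log(y - 5) + 3*log(y - 3) + 5*log(y + 5).
Answer: 3*log(y - 5) + 3*log(y - 3) + 5*log(y + 5).


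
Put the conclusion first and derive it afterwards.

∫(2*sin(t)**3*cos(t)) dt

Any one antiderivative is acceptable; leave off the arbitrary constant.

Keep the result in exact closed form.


The answer is sin(t)**4/2.
Step 1. Substitute u = sin(t), turning ∫(2*sin(t)**3*cos(t)) dt into ∫(2*u**3) du: now ∫(2*u**3) du.
Step 2. Evaluate the standard form: now u**4/2.
Step 3. Substitute back u = sin(t): now sin(t)**4/2.
Answer: sin(t)**4/2.


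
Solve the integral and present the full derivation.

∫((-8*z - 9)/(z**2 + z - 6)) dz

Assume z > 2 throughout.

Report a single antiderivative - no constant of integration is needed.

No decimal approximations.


Step 1. Decompose ∫((-8*z - 9)/(z**2 + z - 6)) dz by partial fractions, (-8*z - 9)/(z**2 + z - 6) = -3/(z + 3) - 5/(z - 2): now ∫(-5/(z - 2)) dz + ∫(-3/(z + 3)) dz.
Step 2. Evaluate the standard form [assuming z > 2]: now -5*log(z - 2) + ∫(-3/(z + 3)) dz.
Step 3. Evaluate the standard form [assuming z > -3]: now -5*log(z - 2) - 3*log(z + 3).
Answer: -5*log(z - 2) - 3*log(z + 3).


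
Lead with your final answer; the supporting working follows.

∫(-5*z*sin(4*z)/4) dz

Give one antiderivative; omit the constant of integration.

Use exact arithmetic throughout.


The answer is 5*z*cos(4*z)/16 - 5*sin(4*z)/64.
Step 1. Integrate ∫(-5*z*sin(4*z)/4) dz by parts with u = z, dv = (-5*sin(4*z)/4) dz, so v = 5*cos(4*z)/16: now 5*z*cos(4*z)/16 + ∫(-5*cos(4*z)/16) dz.
Step 2. Evaluate the standard form: now 5*z*cos(4*z)/16 - 5*sin(4*z)/64.
Answer: 5*z*cos(4*z)/16 - 5*sin(4*z)/64.


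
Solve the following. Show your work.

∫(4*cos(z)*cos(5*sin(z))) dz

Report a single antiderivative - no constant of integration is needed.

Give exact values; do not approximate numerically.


Step 1. Substitute u = sin(z), turning ∫(4*cos(z)*cos(5*sin(z))) dz into ∫(4*cos(5*u)) du: now ∫(4*cos(5*u)) du.
Step 2. Evaluate the standard form: now 4*sin(5*u)/5.
Step 3. Substitute back u = sin(z): now 4*sin(5*sin(z))/5.
Answer: 4*sin(5*sin(z))/5.


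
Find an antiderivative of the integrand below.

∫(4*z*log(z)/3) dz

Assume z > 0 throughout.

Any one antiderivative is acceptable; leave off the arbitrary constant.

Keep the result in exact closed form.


Answer: 2*z**2*log(z)/3 - z**2/3.


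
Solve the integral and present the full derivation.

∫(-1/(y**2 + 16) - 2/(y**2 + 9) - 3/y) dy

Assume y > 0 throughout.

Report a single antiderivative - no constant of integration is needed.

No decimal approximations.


Step 1. Rewrite: now ∫(-3/y) dy + ∫(-2/(y**2 + 9)) dy + ∫(-1/(y**2 + 16)) dy.
Step 2. Evaluate the standard form: now -atan(y/4)/4 + ∫(-3/y) dy + ∫(-2/(y**2 + 9)) dy.
Step 3. Evaluate the standard form [assuming y > 0]: now -3*log(y) - atan(y/4)/4 + ∫(-2/(y**2 + 9)) dy.
Step 4. Evaluate the standard form: now -3*log(y) - atan(y/4)/4 - 2*atan(y/3)/3.
Answer: -3*log(y) - atan(y/4)/4 - 2*atan(y/3)/3.


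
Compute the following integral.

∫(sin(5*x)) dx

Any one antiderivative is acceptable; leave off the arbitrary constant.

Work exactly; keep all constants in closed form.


Answer: -cos(5*x)/5.


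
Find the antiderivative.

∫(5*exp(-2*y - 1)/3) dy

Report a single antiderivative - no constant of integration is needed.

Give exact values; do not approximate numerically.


Answer: -5*exp(-2*y - 1)/6.


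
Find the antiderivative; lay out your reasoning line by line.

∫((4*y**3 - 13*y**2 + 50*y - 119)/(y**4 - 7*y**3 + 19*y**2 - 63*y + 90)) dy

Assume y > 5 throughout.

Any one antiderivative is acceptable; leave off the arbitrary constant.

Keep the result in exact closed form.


Step 1. Decompose ∫((4*y**3 - 13*y**2 + 50*y - 119)/(y**4 - 7*y**3 + 19*y**2 - 63*y + 90)) dy by partial fractions, (4*y**3 - 13*y**2 + 50*y - 119)/(y**4 - 7*y**3 + 19*y**2 - 63*y + 90) = -2/(y**2 + 9) + 1/(y - 2) + 3/(y - 5): now ∫(3/(y - 5)) dy + ∫(1/(y - 2)) dy + ∫(-2/(y**2 + 9)) dy.
Step 2. Evaluate the standard form [assuming y > 2]: now log(y - 2) + ∫(3/(y - 5)) dy + ∫(-2/(y**2 + 9)) dy.
Step 3. Evaluate the standard form [assuming y > 5]: now 3*log(y - 5) + log(y - 2) + ∫(-2/(y**2 + 9)) dy.
Step 4. Evaluate the standard form: now 3*log(y - 5) + log(y - 2) - 2*atan(y/3)/3.
Answer: 3*log(y - 5) + log(y - 2) - 2*atan(y/3)/3.


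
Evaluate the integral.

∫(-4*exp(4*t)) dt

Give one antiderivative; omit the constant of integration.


Answer: -exp(4*t).


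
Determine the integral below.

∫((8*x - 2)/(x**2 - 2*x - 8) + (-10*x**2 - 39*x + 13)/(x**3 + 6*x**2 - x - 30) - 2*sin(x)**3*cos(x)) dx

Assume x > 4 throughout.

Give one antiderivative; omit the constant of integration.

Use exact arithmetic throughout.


Answer: 5*log(x - 4) - 3*log(x - 2) + 3*log(x + 2) - 4*log(x + 3) - 3*log(x + 5) - sin(x)**4/2.


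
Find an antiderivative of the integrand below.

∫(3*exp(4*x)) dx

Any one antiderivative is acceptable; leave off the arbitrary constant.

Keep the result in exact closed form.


Answer: 3*exp(4*x)/4.


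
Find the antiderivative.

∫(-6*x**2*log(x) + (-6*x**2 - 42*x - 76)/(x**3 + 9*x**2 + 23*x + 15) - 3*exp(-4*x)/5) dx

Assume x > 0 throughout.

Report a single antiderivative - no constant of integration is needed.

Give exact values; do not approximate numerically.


Answer: -2*x**3*log(x) + 2*x**3/3 - 5*log(x + 1) + log(x + 3) - 2*log(x + 5) + 3*exp(-4*x)/20.


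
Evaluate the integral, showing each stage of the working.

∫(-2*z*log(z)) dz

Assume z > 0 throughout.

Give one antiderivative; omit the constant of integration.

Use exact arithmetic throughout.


Step 1. Integrate ∫(-2*z*log(z)) dz by parts with u = log(z), dv = (-2*z) dz, so v = -z**2 [assuming z > 0]: now -z**2*log(z) + ∫(z) dz.
Step 2. Evaluate the standard form: now -z**2*log(z) + z**2/2.
Answer: -z**2*log(z) + z**2/2.


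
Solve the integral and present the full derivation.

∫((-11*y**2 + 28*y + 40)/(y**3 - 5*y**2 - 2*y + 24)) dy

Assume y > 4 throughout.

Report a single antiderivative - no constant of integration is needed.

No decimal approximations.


Step 1. Decompose ∫((-11*y**2 + 28*y + 40)/(y**3 - 5*y**2 - 2*y + 24)) dy by partial fractions, (-11*y**2 + 28*y + 40)/(y**3 - 5*y**2 - 2*y + 24) = -2/(y + 2) - 5/(y - 3) - 4/(y - 4): now ∫(-4/(y - 4)) dy + ∫(-5/(y - 3)) dy + ∫(-2/(y + 2)) dy.
Step 2. Evaluate the standard form [assuming y > -2]: now -2*log(y + 2) + ∫(-4/(y - 4)) dy + ∫(-5/(y - 3)) dy.
Step 3. Evaluate the standard form [assuming y > 3]: now -5*log(y - 3) - 2*log(y + 2) + ∫(-4/(y - 4)) dy.
Step 4. Evaluate the standard form [assuming y > 4]: now -4*log(y - 4) - 5*log(y - 3) - 2*log(y + 2).
Answer: -4*log(y - 4) - 5*log(y - 3) - 2*log(y + 2).
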